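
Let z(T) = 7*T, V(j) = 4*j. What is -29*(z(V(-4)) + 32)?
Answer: 2320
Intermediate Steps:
-29*(z(V(-4)) + 32) = -29*(7*(4*(-4)) + 32) = -29*(7*(-16) + 32) = -29*(-112 + 32) = -29*(-80) = 2320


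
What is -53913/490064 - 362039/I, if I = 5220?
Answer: -44425926589/639533520 ≈ -69.466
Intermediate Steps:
-53913/490064 - 362039/I = -53913/490064 - 362039/5220 = -44425926589/639533520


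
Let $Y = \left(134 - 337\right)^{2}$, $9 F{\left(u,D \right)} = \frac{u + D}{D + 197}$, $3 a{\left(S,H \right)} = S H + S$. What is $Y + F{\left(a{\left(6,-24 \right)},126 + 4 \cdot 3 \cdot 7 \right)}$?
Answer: $\frac{150948731}{3663} \approx 41209.0$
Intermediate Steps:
$a{\left(S,H \right)} = \frac{S}{3} + \frac{H S}{3}$ ($a{\left(S,H \right)} = \frac{S H + S}{3} = \frac{H S + S}{3} = \frac{S + H S}{3} = \frac{S}{3} + \frac{H S}{3}$)
$F{\left(u,D \right)} = \frac{D + u}{9 \left(197 + D\right)}$ ($F{\left(u,D \right)} = \frac{\left(u + D\right) \frac{1}{D + 197}}{9} = \frac{\left(D + u\right) \frac{1}{197 + D}}{9} = \frac{\frac{1}{197 + D} \left(D + u\right)}{9} = \frac{D + u}{9 \left(197 + D\right)}$)
$Y = 41209$ ($Y = \left(-203\right)^{2} = 41209$)
$Y + F{\left(a{\left(6,-24 \right)},126 + 4 \cdot 3 \cdot 7 \right)} = 41209 + \frac{\left(126 + 4 \cdot 3 \cdot 7\right) + \frac{1}{3} \cdot 6 \left(1 - 24\right)}{9 \left(197 + \left(126 + 4 \cdot 3 \cdot 7\right)\right)} = 41209 + \frac{\left(126 + 12 \cdot 7\right) + \frac{1}{3} \cdot 6 \left(-23\right)}{9 \left(197 + \left(126 + 12 \cdot 7\right)\right)} = 41209 + \frac{\left(126 + 84\right) - 46}{9 \left(197 + \left(126 + 84\right)\right)} = 41209 + \frac{210 - 46}{9 \left(197 + 210\right)} = 41209 + \frac{1}{9} \cdot \frac{1}{407} \cdot 164 = 41209 + \frac{164}{3663} = \frac{150948731}{3663}$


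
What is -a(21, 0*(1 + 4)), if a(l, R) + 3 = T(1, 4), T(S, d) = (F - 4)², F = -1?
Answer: -22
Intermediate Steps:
T(S, d) = 25 (T(S, d) = (-1 - 4)² = (-5)² = 25)
a(l, R) = 22 (a(l, R) = -3 + 25 = 22)
-a(21, 0*(1 + 4)) = -1*22 = -22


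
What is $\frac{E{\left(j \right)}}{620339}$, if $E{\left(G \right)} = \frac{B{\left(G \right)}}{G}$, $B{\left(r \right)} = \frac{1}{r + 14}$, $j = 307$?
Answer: $\frac{1}{61132547433} \approx 1.6358 \cdot 10^{-11}$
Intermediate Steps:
$B{\left(r \right)} = \frac{1}{14 + r}$
$E{\left(G \right)} = \frac{1}{G \left(14 + G\right)}$ ($E{\left(G \right)} = \frac{1}{\left(14 + G\right) G} = \frac{1}{G \left(14 + G\right)}$)
$\frac{E{\left(j \right)}}{620339} = \frac{\frac{1}{307} \frac{1}{14 + 307}}{620339} = \frac{1}{307 \cdot 321} \cdot \frac{1}{620339} = \frac{1}{307} \cdot \frac{1}{321} \cdot \frac{1}{620339} = \frac{1}{98547} \cdot \frac{1}{620339} = \frac{1}{61132547433}$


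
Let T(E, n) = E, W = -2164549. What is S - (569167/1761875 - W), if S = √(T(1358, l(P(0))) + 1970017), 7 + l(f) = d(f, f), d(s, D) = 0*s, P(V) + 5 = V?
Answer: -3813665338542/1761875 + 5*√78855 ≈ -2.1631e+6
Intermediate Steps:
P(V) = -5 + V
d(s, D) = 0
l(f) = -7 (l(f) = -7 + 0 = -7)
S = 5*√78855 (S = √(1358 + 1970017) = √1971375 = 5*√78855 ≈ 1404.1)
S - (569167/1761875 - W) = 5*√78855 - (569167/1761875 - 1*(-2164549)) = 5*√78855 - (569167*(1/1761875) + 2164549) = 5*√78855 - (569167/1761875 + 2164549) = 5*√78855 - 1*3813665338542/1761875 = 5*√78855 - 3813665338542/1761875 = -3813665338542/1761875 + 5*√78855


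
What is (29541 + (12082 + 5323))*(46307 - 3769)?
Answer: 1996988948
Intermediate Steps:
(29541 + (12082 + 5323))*(46307 - 3769) = (29541 + 17405)*42538 = 46946*42538 = 1996988948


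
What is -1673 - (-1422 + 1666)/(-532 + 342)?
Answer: -158813/95 ≈ -1671.7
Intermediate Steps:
-1673 - (-1422 + 1666)/(-532 + 342) = -1673 - 244/(-190) = -1673 - 244*(-1)/190 = -1673 - 1*(-122/95) = -1673 + 122/95 = -158813/95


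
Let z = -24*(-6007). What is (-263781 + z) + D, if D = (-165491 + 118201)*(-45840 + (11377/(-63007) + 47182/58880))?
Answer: 402078346039401743/185492608 ≈ 2.1676e+9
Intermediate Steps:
D = 402100533366722447/185492608 (D = -47290*(-45840 + (11377*(-1/63007) + 47182*(1/58880))) = -47290*(-45840 + (-11377/63007 + 23591/29440)) = -47290*(-45840 + 1151459257/1854926080) = -47290*(-85028660047943/1854926080) = 402100533366722447/185492608 ≈ 2.1677e+9)
z = 144168
(-263781 + z) + D = (-263781 + 144168) + 402100533366722447/185492608 = -119613 + 402100533366722447/185492608 = 402078346039401743/185492608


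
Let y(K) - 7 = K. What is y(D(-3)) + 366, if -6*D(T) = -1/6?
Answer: 13429/36 ≈ 373.03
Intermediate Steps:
D(T) = 1/36 (D(T) = -(-1)/(6*6) = -⅙*(-⅙) = 1/36)
y(K) = 7 + K
y(D(-3)) + 366 = (7 + 1/36) + 366 = 253/36 + 366 = 13429/36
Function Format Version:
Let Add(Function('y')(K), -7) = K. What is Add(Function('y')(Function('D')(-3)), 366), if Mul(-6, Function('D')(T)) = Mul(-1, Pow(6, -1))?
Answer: Rational(13429, 36) ≈ 373.03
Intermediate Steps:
Function('D')(T) = Rational(1, 36) (Function('D')(T) = Mul(Rational(-1, 6), Mul(-1, Pow(6, -1))) = Mul(Rational(-1, 6), Mul(-1, Rational(1, 6))) = Mul(Rational(-1, 6), Rational(-1, 6)) = Rational(1, 36))
Function('y')(K) = Add(7, K)
Add(Function('y')(Function('D')(-3)), 366) = Add(Add(7, Rational(1, 36)), 366) = Add(Rational(253, 36), 366) = Rational(13429, 36)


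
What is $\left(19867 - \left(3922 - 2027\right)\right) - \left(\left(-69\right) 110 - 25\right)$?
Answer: $25587$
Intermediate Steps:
$\left(19867 - \left(3922 - 2027\right)\right) - \left(\left(-69\right) 110 - 25\right) = \left(19867 - \left(3922 - 2027\right)\right) - \left(-7590 - 25\right) = \left(19867 - 1895\right) - -7615 = \left(19867 - 1895\right) + 7615 = 17972 + 7615 = 25587$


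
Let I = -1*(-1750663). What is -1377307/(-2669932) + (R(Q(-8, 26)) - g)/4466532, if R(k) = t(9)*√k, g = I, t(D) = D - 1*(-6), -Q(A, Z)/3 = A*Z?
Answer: 184704328051/1490667089478 + 5*√39/372211 ≈ 0.12399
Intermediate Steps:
Q(A, Z) = -3*A*Z
I = 1750663
t(D) = 6 + D (t(D) = D + 6 = 6 + D)
g = 1750663
R(k) = 15*√k (R(k) = (6 + 9)*√k = 15*√k)
-1377307/(-2669932) + (R(Q(-8, 26)) - g)/4466532 = -1377307/(-2669932) + (15*√(-3*(-8)*26) - 1*1750663)/4466532 = -1377307*(-1/2669932) + (15*√624 - 1750663)*(1/4466532) = 1377307/2669932 + (15*(4*√39) - 1750663)*(1/4466532) = 1377307/2669932 + (60*√39 - 1750663)*(1/4466532) = 1377307/2669932 + (-1750663 + 60*√39)*(1/4466532) = 1377307/2669932 + (-1750663/4466532 + 5*√39/372211) = 184704328051/1490667089478 + 5*√39/372211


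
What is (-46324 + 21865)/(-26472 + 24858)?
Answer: 8153/538 ≈ 15.154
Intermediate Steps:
(-46324 + 21865)/(-26472 + 24858) = -24459/(-1614) = -24459*(-1/1614) = 8153/538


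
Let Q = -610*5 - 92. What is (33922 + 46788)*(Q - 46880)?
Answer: -4037275620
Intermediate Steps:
Q = -3142 (Q = -61*50 - 92 = -3050 - 92 = -3142)
(33922 + 46788)*(Q - 46880) = (33922 + 46788)*(-3142 - 46880) = 80710*(-50022) = -4037275620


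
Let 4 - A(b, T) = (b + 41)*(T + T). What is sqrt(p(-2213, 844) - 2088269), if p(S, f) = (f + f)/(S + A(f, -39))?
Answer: I*sqrt(9324217118199181)/66821 ≈ 1445.1*I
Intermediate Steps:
A(b, T) = 4 - 2*T*(41 + b) (A(b, T) = 4 - (b + 41)*(T + T) = 4 - (41 + b)*2*T = 4 - 2*T*(41 + b))
p(S, f) = 2*f/(3202 + S + 78*f) (p(S, f) = (f + f)/(S + (4 - 82*(-39) - 2*(-39)*f)) = (2*f)/(S + (4 + 3198 + 78*f)) = (2*f)/(S + (3202 + 78*f)) = (2*f)/(3202 + S + 78*f) = 2*f/(3202 + S + 78*f))
sqrt(p(-2213, 844) - 2088269) = sqrt(2*844/(3202 - 2213 + 78*844) - 2088269) = sqrt(2*844/(3202 - 2213 + 65832) - 2088269) = sqrt(2*844/66821 - 2088269) = sqrt(2*844*(1/66821) - 2088269) = sqrt(1688/66821 - 2088269) = sqrt(-139540221161/66821) = I*sqrt(9324217118199181)/66821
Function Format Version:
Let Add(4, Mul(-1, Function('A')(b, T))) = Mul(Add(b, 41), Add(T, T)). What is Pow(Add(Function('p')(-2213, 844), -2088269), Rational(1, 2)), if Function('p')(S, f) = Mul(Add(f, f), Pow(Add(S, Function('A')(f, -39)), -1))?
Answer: Mul(Rational(1, 66821), I, Pow(9324217118199181, Rational(1, 2))) ≈ Mul(1445.1, I)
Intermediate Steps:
Function('A')(b, T) = Add(4, Mul(-2, T, Add(41, b))) (Function('A')(b, T) = Add(4, Mul(-1, Mul(Add(b, 41), Add(T, T)))) = Add(4, Mul(-1, Mul(Add(41, b), Mul(2, T)))) = Add(4, Mul(-1, Mul(2, T, Add(41, b)))) = Add(4, Mul(-2, T, Add(41, b))))
Function('p')(S, f) = Mul(2, f, Pow(Add(3202, S, Mul(78, f)), -1)) (Function('p')(S, f) = Mul(Add(f, f), Pow(Add(S, Add(4, Mul(-82, -39), Mul(-2, -39, f))), -1)) = Mul(Mul(2, f), Pow(Add(S, Add(4, 3198, Mul(78, f))), -1)) = Mul(Mul(2, f), Pow(Add(S, Add(3202, Mul(78, f))), -1)) = Mul(Mul(2, f), Pow(Add(3202, S, Mul(78, f)), -1)) = Mul(2, f, Pow(Add(3202, S, Mul(78, f)), -1)))
Pow(Add(Function('p')(-2213, 844), -2088269), Rational(1, 2)) = Pow(Add(Mul(2, 844, Pow(Add(3202, -2213, Mul(78, 844)), -1)), -2088269), Rational(1, 2)) = Pow(Add(Mul(2, 844, Pow(Add(3202, -2213, 65832), -1)), -2088269), Rational(1, 2)) = Pow(Add(Mul(2, 844, Pow(66821, -1)), -2088269), Rational(1, 2)) = Pow(Add(Mul(2, 844, Rational(1, 66821)), -2088269), Rational(1, 2)) = Pow(Add(Rational(1688, 66821), -2088269), Rational(1, 2)) = Pow(Rational(-139540221161, 66821), Rational(1, 2)) = Mul(Rational(1, 66821), I, Pow(9324217118199181, Rational(1, 2)))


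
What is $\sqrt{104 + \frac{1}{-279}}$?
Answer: $\frac{\sqrt{899465}}{93} \approx 10.198$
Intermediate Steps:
$\sqrt{104 + \frac{1}{-279}} = \sqrt{104 - \frac{1}{279}} = \sqrt{\frac{29015}{279}} = \frac{\sqrt{899465}}{93}$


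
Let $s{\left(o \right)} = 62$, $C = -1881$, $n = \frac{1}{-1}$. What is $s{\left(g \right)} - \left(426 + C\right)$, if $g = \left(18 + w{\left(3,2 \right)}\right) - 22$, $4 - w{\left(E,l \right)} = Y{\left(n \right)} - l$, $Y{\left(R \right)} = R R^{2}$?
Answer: $1517$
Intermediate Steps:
$n = -1$
$Y{\left(R \right)} = R^{3}$
$w{\left(E,l \right)} = 5 + l$ ($w{\left(E,l \right)} = 4 - \left(\left(-1\right)^{3} - l\right) = 4 - \left(-1 - l\right) = 4 + \left(1 + l\right) = 5 + l$)
$g = 3$ ($g = \left(18 + \left(5 + 2\right)\right) - 22 = \left(18 + 7\right) - 22 = 25 - 22 = 3$)
$s{\left(g \right)} - \left(426 + C\right) = 62 - \left(426 - 1881\right) = 62 - -1455 = 62 + 1455 = 1517$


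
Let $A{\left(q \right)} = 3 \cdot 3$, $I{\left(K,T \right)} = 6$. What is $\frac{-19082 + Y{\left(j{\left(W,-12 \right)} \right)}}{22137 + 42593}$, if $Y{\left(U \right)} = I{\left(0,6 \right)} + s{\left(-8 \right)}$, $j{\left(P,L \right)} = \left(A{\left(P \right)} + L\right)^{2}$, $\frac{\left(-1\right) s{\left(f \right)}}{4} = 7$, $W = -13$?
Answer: $- \frac{9552}{32365} \approx -0.29513$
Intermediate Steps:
$s{\left(f \right)} = -28$ ($s{\left(f \right)} = \left(-4\right) 7 = -28$)
$A{\left(q \right)} = 9$
$j{\left(P,L \right)} = \left(9 + L\right)^{2}$
$Y{\left(U \right)} = -22$ ($Y{\left(U \right)} = 6 - 28 = -22$)
$\frac{-19082 + Y{\left(j{\left(W,-12 \right)} \right)}}{22137 + 42593} = \frac{-19082 - 22}{22137 + 42593} = - \frac{19104}{64730} = \left(-19104\right) \frac{1}{64730} = - \frac{9552}{32365}$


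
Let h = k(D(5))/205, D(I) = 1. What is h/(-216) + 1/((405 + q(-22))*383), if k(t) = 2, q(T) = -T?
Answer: -141401/3620797740 ≈ -3.9052e-5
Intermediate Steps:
h = 2/205 ≈ 0.0097561
h/(-216) + 1/((405 + q(-22))*383) = (2/205)/(-216) + 1/((405 - 1*(-22))*383) = (2/205)*(-1/216) + (1/383)/(405 + 22) = -1/22140 + (1/383)/427 = -1/22140 + (1/427)*(1/383) = -1/22140 + 1/163541 = -141401/3620797740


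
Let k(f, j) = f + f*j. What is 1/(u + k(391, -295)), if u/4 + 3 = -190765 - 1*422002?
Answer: -1/2566034 ≈ -3.8971e-7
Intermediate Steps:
u = -2451080 (u = -12 + 4*(-190765 - 1*422002) = -12 + 4*(-190765 - 422002) = -12 + 4*(-612767) = -12 - 2451068 = -2451080)
1/(u + k(391, -295)) = 1/(-2451080 + 391*(1 - 295)) = 1/(-2451080 + 391*(-294)) = 1/(-2451080 - 114954) = 1/(-2566034) = -1/2566034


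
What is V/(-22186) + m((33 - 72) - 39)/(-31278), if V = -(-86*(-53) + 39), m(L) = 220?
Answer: 69452023/346966854 ≈ 0.20017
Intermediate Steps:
V = -4597 (V = -(4558 + 39) = -1*4597 = -4597)
V/(-22186) + m((33 - 72) - 39)/(-31278) = -4597/(-22186) + 220/(-31278) = -4597*(-1/22186) + 220*(-1/31278) = 4597/22186 - 110/15639 = 69452023/346966854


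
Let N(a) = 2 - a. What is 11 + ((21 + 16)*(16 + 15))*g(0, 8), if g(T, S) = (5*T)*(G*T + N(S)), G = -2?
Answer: 11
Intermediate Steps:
g(T, S) = 5*T*(2 - S - 2*T) (g(T, S) = (5*T)*(-2*T + (2 - S)) = (5*T)*(2 - S - 2*T) = 5*T*(2 - S - 2*T))
11 + ((21 + 16)*(16 + 15))*g(0, 8) = 11 + ((21 + 16)*(16 + 15))*(5*0*(2 - 1*8 - 2*0)) = 11 + (37*31)*(5*0*(2 - 8 + 0)) = 11 + 1147*(5*0*(-6)) = 11 + 1147*0 = 11 + 0 = 11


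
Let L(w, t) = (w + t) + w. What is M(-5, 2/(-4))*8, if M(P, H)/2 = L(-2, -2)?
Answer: -96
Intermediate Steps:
L(w, t) = t + 2*w (L(w, t) = (t + w) + w = t + 2*w)
M(P, H) = -12 (M(P, H) = 2*(-2 + 2*(-2)) = 2*(-2 - 4) = 2*(-6) = -12)
M(-5, 2/(-4))*8 = -12*8 = -96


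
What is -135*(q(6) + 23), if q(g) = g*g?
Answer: -7965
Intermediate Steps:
q(g) = g²
-135*(q(6) + 23) = -135*(6² + 23) = -135*(36 + 23) = -135*59 = -7965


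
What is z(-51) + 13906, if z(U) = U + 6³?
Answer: 14071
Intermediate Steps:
z(U) = 216 + U (z(U) = U + 216 = 216 + U)
z(-51) + 13906 = (216 - 51) + 13906 = 165 + 13906 = 14071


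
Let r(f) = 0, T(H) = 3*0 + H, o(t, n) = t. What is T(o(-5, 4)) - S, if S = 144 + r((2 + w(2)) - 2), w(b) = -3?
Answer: -149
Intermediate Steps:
T(H) = H (T(H) = 0 + H = H)
S = 144 (S = 144 + 0 = 144)
T(o(-5, 4)) - S = -5 - 1*144 = -5 - 144 = -149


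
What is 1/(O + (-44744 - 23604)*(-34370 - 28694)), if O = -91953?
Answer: 1/4310206319 ≈ 2.3201e-10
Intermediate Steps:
1/(O + (-44744 - 23604)*(-34370 - 28694)) = 1/(-91953 + (-44744 - 23604)*(-34370 - 28694)) = 1/(-91953 - 68348*(-63064)) = 1/(-91953 + 4310298272) = 1/4310206319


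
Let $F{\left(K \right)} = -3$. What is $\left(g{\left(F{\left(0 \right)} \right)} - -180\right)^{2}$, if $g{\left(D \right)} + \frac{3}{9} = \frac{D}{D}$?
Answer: $\frac{293764}{9} \approx 32640.0$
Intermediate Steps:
$g{\left(D \right)} = \frac{2}{3}$ ($g{\left(D \right)} = - \frac{1}{3} + \frac{D}{D} = - \frac{1}{3} + 1 = \frac{2}{3}$)
$\left(g{\left(F{\left(0 \right)} \right)} - -180\right)^{2} = \left(\frac{2}{3} - -180\right)^{2} = \left(\frac{2}{3} + 180\right)^{2} = \left(\frac{542}{3}\right)^{2} = \frac{293764}{9}$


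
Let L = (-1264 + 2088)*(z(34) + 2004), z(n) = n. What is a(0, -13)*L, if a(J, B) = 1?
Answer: 1679312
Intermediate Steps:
L = 1679312 (L = (-1264 + 2088)*(34 + 2004) = 824*2038 = 1679312)
a(0, -13)*L = 1*1679312 = 1679312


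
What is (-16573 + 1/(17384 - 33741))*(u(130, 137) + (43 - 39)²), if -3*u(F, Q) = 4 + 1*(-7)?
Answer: -4608437554/16357 ≈ -2.8174e+5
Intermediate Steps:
u(F, Q) = 1 (u(F, Q) = -(4 + 1*(-7))/3 = -(4 - 7)/3 = -⅓*(-3) = 1)
(-16573 + 1/(17384 - 33741))*(u(130, 137) + (43 - 39)²) = (-16573 + 1/(17384 - 33741))*(1 + (43 - 39)²) = (-16573 + 1/(-16357))*(1 + 4²) = (-16573 - 1/16357)*(1 + 16) = -271084562/16357*17 = -4608437554/16357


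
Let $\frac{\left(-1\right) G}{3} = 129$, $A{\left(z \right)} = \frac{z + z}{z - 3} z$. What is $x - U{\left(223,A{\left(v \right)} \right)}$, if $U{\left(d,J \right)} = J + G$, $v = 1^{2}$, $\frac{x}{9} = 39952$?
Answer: $359956$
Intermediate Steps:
$x = 359568$ ($x = 9 \cdot 39952 = 359568$)
$v = 1$
$A{\left(z \right)} = \frac{2 z^{2}}{-3 + z}$ ($A{\left(z \right)} = \frac{2 z}{-3 + z} z = \frac{2 z^{2}}{-3 + z}$)
$G = -387$ ($G = \left(-3\right) 129 = -387$)
$U{\left(d,J \right)} = -387 + J$ ($U{\left(d,J \right)} = J - 387 = -387 + J$)
$x - U{\left(223,A{\left(v \right)} \right)} = 359568 - \left(-387 + \frac{2 \cdot 1^{2}}{-3 + 1}\right) = 359568 - \left(-387 + 2 \cdot 1 \frac{1}{-2}\right) = 359568 - \left(-387 + 2 \cdot 1 \left(- \frac{1}{2}\right)\right) = 359568 - \left(-387 - 1\right) = 359568 - -388 = 359568 + 388 = 359956$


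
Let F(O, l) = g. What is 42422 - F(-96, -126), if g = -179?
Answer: 42601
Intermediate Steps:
F(O, l) = -179
42422 - F(-96, -126) = 42422 - 1*(-179) = 42422 + 179 = 42601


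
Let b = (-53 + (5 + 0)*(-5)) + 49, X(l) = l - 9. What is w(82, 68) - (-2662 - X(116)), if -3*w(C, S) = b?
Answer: 8336/3 ≈ 2778.7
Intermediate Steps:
X(l) = -9 + l
b = -29 (b = (-53 + 5*(-5)) + 49 = (-53 - 25) + 49 = -78 + 49 = -29)
w(C, S) = 29/3 (w(C, S) = -⅓*(-29) = 29/3)
w(82, 68) - (-2662 - X(116)) = 29/3 - (-2662 - (-9 + 116)) = 29/3 - (-2662 - 1*107) = 29/3 - (-2662 - 107) = 29/3 - 1*(-2769) = 29/3 + 2769 = 8336/3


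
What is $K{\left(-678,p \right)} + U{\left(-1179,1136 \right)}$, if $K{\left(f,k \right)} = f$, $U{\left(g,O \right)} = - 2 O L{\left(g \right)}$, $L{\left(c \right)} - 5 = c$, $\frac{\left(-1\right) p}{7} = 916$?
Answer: $2666650$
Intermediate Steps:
$p = -6412$ ($p = \left(-7\right) 916 = -6412$)
$L{\left(c \right)} = 5 + c$
$U{\left(g,O \right)} = - 2 O \left(5 + g\right)$
$K{\left(-678,p \right)} + U{\left(-1179,1136 \right)} = -678 - 2272 \left(5 - 1179\right) = -678 - 2272 \left(-1174\right) = -678 + 2667328 = 2666650$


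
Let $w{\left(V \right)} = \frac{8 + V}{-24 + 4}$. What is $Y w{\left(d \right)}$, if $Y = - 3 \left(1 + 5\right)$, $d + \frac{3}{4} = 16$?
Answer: $\frac{837}{40} \approx 20.925$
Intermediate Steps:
$d = \frac{61}{4}$ ($d = - \frac{3}{4} + 16 = \frac{61}{4} \approx 15.25$)
$w{\left(V \right)} = - \frac{2}{5} - \frac{V}{20}$ ($w{\left(V \right)} = \frac{8 + V}{-20} = \left(8 + V\right) \left(- \frac{1}{20}\right) = - \frac{2}{5} - \frac{V}{20}$)
$Y = -18$ ($Y = \left(-3\right) 6 = -18$)
$Y w{\left(d \right)} = - 18 \left(- \frac{2}{5} - \frac{61}{80}\right) = \left(-18\right) \left(- \frac{93}{80}\right) = \frac{837}{40}$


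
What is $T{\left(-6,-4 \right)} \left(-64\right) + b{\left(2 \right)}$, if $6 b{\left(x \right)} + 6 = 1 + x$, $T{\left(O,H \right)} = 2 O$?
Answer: $\frac{1535}{2} \approx 767.5$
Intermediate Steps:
$b{\left(x \right)} = - \frac{5}{6} + \frac{x}{6}$ ($b{\left(x \right)} = -1 + \frac{1 + x}{6} = -1 + \left(\frac{1}{6} + \frac{x}{6}\right) = - \frac{5}{6} + \frac{x}{6}$)
$T{\left(-6,-4 \right)} \left(-64\right) + b{\left(2 \right)} = 2 \left(-6\right) \left(-64\right) + \left(- \frac{5}{6} + \frac{1}{6} \cdot 2\right) = \left(-12\right) \left(-64\right) + \left(- \frac{5}{6} + \frac{1}{3}\right) = 768 - \frac{1}{2} = \frac{1535}{2}$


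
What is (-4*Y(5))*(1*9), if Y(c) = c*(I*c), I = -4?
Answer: 3600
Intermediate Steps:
Y(c) = -4*c² (Y(c) = c*(-4*c) = -4*c²)
(-4*Y(5))*(1*9) = (-(-16)*5²)*(1*9) = -(-16)*25*9 = -4*(-100)*9 = 400*9 = 3600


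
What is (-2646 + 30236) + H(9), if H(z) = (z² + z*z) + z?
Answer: 27761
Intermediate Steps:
H(z) = z + 2*z² (H(z) = (z² + z²) + z = 2*z² + z = z + 2*z²)
(-2646 + 30236) + H(9) = (-2646 + 30236) + 9*(1 + 2*9) = 27590 + 9*(1 + 18) = 27590 + 9*19 = 27590 + 171 = 27761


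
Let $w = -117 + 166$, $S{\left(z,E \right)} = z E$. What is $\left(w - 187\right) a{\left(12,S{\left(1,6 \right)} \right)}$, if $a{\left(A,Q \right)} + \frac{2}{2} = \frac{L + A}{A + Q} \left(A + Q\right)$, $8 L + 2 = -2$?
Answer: $-1449$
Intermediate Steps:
$S{\left(z,E \right)} = E z$
$L = - \frac{1}{2}$ ($L = - \frac{1}{4} + \frac{1}{8} \left(-2\right) = - \frac{1}{4} - \frac{1}{4} = - \frac{1}{2} \approx -0.5$)
$w = 49$
$a{\left(A,Q \right)} = - \frac{3}{2} + A$ ($a{\left(A,Q \right)} = -1 + \frac{- \frac{1}{2} + A}{A + Q} \left(A + Q\right) = -1 + \left(- \frac{1}{2} + A\right) = - \frac{3}{2} + A$)
$\left(w - 187\right) a{\left(12,S{\left(1,6 \right)} \right)} = \left(49 - 187\right) \left(- \frac{3}{2} + 12\right) = \left(-138\right) \frac{21}{2} = -1449$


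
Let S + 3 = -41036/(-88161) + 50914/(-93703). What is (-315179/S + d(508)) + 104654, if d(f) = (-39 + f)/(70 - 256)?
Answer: 979211167180631927/4729288711470 ≈ 2.0705e+5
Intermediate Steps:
S = -25426283395/8260950183 (S = -3 + (-41036/(-88161) + 50914/(-93703)) = -3 + (-41036*(-1/88161) + 50914*(-1/93703)) = -3 + (41036/88161 - 50914/93703) = -3 - 643432846/8260950183 = -25426283395/8260950183 ≈ -3.0779)
d(f) = 13/62 - f/186 (d(f) = (-39 + f)/(-186) = (-39 + f)*(-1/186) = 13/62 - f/186)
(-315179/S + d(508)) + 104654 = (-315179/(-25426283395/8260950183) + (13/62 - 1/186*508)) + 104654 = (-315179*(-8260950183/25426283395) + (13/62 - 254/93)) + 104654 = (2603678017727757/25426283395 - 469/186) + 104654 = 484272186370450547/4729288711470 + 104654 = 979211167180631927/4729288711470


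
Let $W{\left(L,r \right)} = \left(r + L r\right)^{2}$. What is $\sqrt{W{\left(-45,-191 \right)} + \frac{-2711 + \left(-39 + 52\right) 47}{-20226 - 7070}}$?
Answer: $\frac{\sqrt{822223969000354}}{3412} \approx 8404.0$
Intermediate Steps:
$\sqrt{W{\left(-45,-191 \right)} + \frac{-2711 + \left(-39 + 52\right) 47}{-20226 - 7070}} = \sqrt{\left(-191\right)^{2} \left(1 - 45\right)^{2} + \frac{-2711 + \left(-39 + 52\right) 47}{-20226 - 7070}} = \sqrt{36481 \left(-44\right)^{2} + \frac{-2711 + 13 \cdot 47}{-27296}} = \sqrt{36481 \cdot 1936 + \left(-2711 + 611\right) \left(- \frac{1}{27296}\right)} = \sqrt{70627216 - - \frac{525}{6824}} = \sqrt{70627216 + \frac{525}{6824}} = \sqrt{\frac{481960122509}{6824}} = \frac{\sqrt{822223969000354}}{3412}$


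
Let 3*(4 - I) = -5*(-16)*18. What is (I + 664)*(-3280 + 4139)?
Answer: 161492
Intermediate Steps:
I = -476 (I = 4 - (-5*(-16))*18/3 = 4 - 80*18/3 = 4 - ⅓*1440 = 4 - 480 = -476)
(I + 664)*(-3280 + 4139) = (-476 + 664)*(-3280 + 4139) = 188*859 = 161492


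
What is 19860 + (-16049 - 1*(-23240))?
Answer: 27051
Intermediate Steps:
19860 + (-16049 - 1*(-23240)) = 19860 + (-16049 + 23240) = 19860 + 7191 = 27051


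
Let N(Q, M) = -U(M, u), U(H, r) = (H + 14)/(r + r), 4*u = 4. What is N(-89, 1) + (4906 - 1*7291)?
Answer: -4785/2 ≈ -2392.5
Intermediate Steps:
u = 1 (u = (¼)*4 = 1)
U(H, r) = (14 + H)/(2*r) (U(H, r) = (14 + H)/((2*r)) = (14 + H)*(1/(2*r)) = (14 + H)/(2*r))
N(Q, M) = -7 - M/2 (N(Q, M) = -(14 + M)/(2*1) = -(14 + M)/2 = -(7 + M/2) = -7 - M/2)
N(-89, 1) + (4906 - 1*7291) = (-7 - ½*1) + (4906 - 1*7291) = (-7 - ½) + (4906 - 7291) = -15/2 - 2385 = -4785/2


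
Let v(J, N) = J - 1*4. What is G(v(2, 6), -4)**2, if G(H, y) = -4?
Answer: 16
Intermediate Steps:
v(J, N) = -4 + J (v(J, N) = J - 4 = -4 + J)
G(v(2, 6), -4)**2 = (-4)**2 = 16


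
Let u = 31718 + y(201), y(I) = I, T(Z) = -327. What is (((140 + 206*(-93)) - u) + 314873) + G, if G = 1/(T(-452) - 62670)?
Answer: 16627176191/62997 ≈ 2.6394e+5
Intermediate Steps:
G = -1/62997 (G = 1/(-327 - 62670) = 1/(-62997) = -1/62997 ≈ -1.5874e-5)
u = 31919 (u = 31718 + 201 = 31919)
(((140 + 206*(-93)) - u) + 314873) + G = (((140 + 206*(-93)) - 1*31919) + 314873) - 1/62997 = (((140 - 19158) - 31919) + 314873) - 1/62997 = ((-19018 - 31919) + 314873) - 1/62997 = (-50937 + 314873) - 1/62997 = 263936 - 1/62997 = 16627176191/62997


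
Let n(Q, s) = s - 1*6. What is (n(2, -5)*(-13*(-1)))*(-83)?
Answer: 11869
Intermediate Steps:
n(Q, s) = -6 + s (n(Q, s) = s - 6 = -6 + s)
(n(2, -5)*(-13*(-1)))*(-83) = ((-6 - 5)*(-13*(-1)))*(-83) = -11*13*(-83) = -143*(-83) = 11869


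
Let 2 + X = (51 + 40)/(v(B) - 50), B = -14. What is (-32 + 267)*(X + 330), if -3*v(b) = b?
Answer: 10418725/136 ≈ 76608.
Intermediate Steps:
v(b) = -b/3
X = -545/136 (X = -2 + (51 + 40)/(-⅓*(-14) - 50) = -2 + 91/(14/3 - 50) = -2 + 91/(-136/3) = -2 + 91*(-3/136) = -2 - 273/136 = -545/136 ≈ -4.0074)
(-32 + 267)*(X + 330) = (-32 + 267)*(-545/136 + 330) = 235*(44335/136) = 10418725/136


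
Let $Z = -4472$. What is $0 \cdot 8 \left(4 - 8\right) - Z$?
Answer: $4472$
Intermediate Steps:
$0 \cdot 8 \left(4 - 8\right) - Z = 0 \cdot 8 \left(4 - 8\right) - -4472 = 0 \left(4 - 8\right) + 4472 = 0 \left(-4\right) + 4472 = 0 + 4472 = 4472$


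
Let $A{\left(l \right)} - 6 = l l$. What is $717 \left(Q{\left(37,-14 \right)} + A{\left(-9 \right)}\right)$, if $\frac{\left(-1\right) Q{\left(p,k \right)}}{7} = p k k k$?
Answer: $509631411$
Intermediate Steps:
$A{\left(l \right)} = 6 + l^{2}$ ($A{\left(l \right)} = 6 + l l = 6 + l^{2}$)
$Q{\left(p,k \right)} = - 7 p k^{3}$ ($Q{\left(p,k \right)} = - 7 p k k k = - 7 k p k^{2} = - 7 p k^{3}$)
$717 \left(Q{\left(37,-14 \right)} + A{\left(-9 \right)}\right) = 717 \left(\left(-7\right) 37 \left(-14\right)^{3} + \left(6 + \left(-9\right)^{2}\right)\right) = 717 \left(\left(-7\right) 37 \left(-2744\right) + \left(6 + 81\right)\right) = 717 \left(710696 + 87\right) = 717 \cdot 710783 = 509631411$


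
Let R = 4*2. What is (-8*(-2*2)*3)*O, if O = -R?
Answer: -768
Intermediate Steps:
R = 8
O = -8 (O = -1*8 = -8)
(-8*(-2*2)*3)*O = -8*(-2*2)*3*(-8) = -(-32)*3*(-8) = -8*(-12)*(-8) = 96*(-8) = -768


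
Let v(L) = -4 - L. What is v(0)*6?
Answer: -24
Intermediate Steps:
v(0)*6 = (-4 - 1*0)*6 = (-4 + 0)*6 = -4*6 = -24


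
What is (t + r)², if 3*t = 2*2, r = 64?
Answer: 38416/9 ≈ 4268.4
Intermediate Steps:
t = 4/3 (t = (2*2)/3 = (⅓)*4 = 4/3 ≈ 1.3333)
(t + r)² = (4/3 + 64)² = (196/3)² = 38416/9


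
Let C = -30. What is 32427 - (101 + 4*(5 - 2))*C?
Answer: 35817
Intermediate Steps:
32427 - (101 + 4*(5 - 2))*C = 32427 - (101 + 4*(5 - 2))*(-30) = 32427 - (101 + 4*3)*(-30) = 32427 - (101 + 12)*(-30) = 32427 - 113*(-30) = 32427 - 1*(-3390) = 32427 + 3390 = 35817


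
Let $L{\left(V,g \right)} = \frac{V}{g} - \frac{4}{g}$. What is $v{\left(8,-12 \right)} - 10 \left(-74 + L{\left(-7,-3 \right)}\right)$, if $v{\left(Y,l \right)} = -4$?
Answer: $\frac{2098}{3} \approx 699.33$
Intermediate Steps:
$L{\left(V,g \right)} = - \frac{4}{g} + \frac{V}{g}$
$v{\left(8,-12 \right)} - 10 \left(-74 + L{\left(-7,-3 \right)}\right) = -4 - 10 \left(-74 + \frac{-4 - 7}{-3}\right) = -4 - 10 \left(-74 - - \frac{11}{3}\right) = -4 - 10 \left(-74 + \frac{11}{3}\right) = -4 - - \frac{2110}{3} = -4 + \frac{2110}{3} = \frac{2098}{3}$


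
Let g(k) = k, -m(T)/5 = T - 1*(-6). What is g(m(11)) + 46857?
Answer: 46772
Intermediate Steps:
m(T) = -30 - 5*T (m(T) = -5*(T - 1*(-6)) = -5*(T + 6) = -5*(6 + T) = -30 - 5*T)
g(m(11)) + 46857 = (-30 - 5*11) + 46857 = (-30 - 55) + 46857 = -85 + 46857 = 46772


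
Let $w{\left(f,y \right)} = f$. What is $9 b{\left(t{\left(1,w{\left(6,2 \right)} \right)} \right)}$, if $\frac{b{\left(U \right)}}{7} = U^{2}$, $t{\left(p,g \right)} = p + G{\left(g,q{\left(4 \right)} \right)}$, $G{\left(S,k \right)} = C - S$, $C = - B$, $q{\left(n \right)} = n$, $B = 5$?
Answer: $6300$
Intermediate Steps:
$C = -5$ ($C = \left(-1\right) 5 = -5$)
$G{\left(S,k \right)} = -5 - S$
$t{\left(p,g \right)} = -5 + p - g$ ($t{\left(p,g \right)} = p - \left(5 + g\right) = -5 + p - g$)
$b{\left(U \right)} = 7 U^{2}$
$9 b{\left(t{\left(1,w{\left(6,2 \right)} \right)} \right)} = 9 \cdot 7 \left(-5 + 1 - 6\right)^{2} = 9 \cdot 7 \left(-10\right)^{2} = 9 \cdot 7 \cdot 100 = 9 \cdot 700 = 6300$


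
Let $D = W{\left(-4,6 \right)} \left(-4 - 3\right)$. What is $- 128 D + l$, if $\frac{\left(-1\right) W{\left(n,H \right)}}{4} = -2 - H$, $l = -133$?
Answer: $28539$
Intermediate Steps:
$W{\left(n,H \right)} = 8 + 4 H$ ($W{\left(n,H \right)} = - 4 \left(-2 - H\right) = 8 + 4 H$)
$D = -224$ ($D = \left(8 + 4 \cdot 6\right) \left(-4 - 3\right) = \left(8 + 24\right) \left(-7\right) = 32 \left(-7\right) = -224$)
$- 128 D + l = \left(-128\right) \left(-224\right) - 133 = 28672 - 133 = 28539$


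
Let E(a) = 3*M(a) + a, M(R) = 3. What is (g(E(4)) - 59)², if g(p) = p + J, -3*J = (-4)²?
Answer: 23716/9 ≈ 2635.1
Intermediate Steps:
J = -16/3 (J = -⅓*(-4)² = -⅓*16 = -16/3 ≈ -5.3333)
E(a) = 9 + a (E(a) = 3*3 + a = 9 + a)
g(p) = -16/3 + p (g(p) = p - 16/3 = -16/3 + p)
(g(E(4)) - 59)² = ((-16/3 + (9 + 4)) - 59)² = ((-16/3 + 13) - 59)² = (23/3 - 59)² = (-154/3)² = 23716/9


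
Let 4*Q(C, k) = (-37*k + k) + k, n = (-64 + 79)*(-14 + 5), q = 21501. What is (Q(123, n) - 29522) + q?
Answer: -27359/4 ≈ -6839.8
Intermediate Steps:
n = -135 (n = 15*(-9) = -135)
Q(C, k) = -35*k/4 (Q(C, k) = ((-37*k + k) + k)/4 = (-36*k + k)/4 = (-35*k)/4 = -35*k/4)
(Q(123, n) - 29522) + q = (-35/4*(-135) - 29522) + 21501 = (4725/4 - 29522) + 21501 = -113363/4 + 21501 = -27359/4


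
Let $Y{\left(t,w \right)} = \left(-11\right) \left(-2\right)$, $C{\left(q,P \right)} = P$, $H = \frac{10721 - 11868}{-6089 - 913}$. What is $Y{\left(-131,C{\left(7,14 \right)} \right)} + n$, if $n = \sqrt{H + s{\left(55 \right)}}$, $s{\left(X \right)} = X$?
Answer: $22 + \frac{\sqrt{300507946}}{2334} \approx 29.427$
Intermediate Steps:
$H = \frac{1147}{7002}$ ($H = \frac{10721 - 11868}{-7002} = \left(10721 - 11868\right) \left(- \frac{1}{7002}\right) = \left(-1147\right) \left(- \frac{1}{7002}\right) = \frac{1147}{7002} \approx 0.16381$)
$Y{\left(t,w \right)} = 22$
$n = \frac{\sqrt{300507946}}{2334}$ ($n = \sqrt{\frac{1147}{7002} + 55} = \sqrt{\frac{386257}{7002}} = \frac{\sqrt{300507946}}{2334} \approx 7.4272$)
$Y{\left(-131,C{\left(7,14 \right)} \right)} + n = 22 + \frac{\sqrt{300507946}}{2334}$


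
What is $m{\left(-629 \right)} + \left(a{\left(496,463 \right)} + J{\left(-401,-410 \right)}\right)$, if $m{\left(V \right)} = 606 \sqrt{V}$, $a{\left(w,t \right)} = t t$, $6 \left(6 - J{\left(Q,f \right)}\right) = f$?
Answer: $\frac{643330}{3} + 606 i \sqrt{629} \approx 2.1444 \cdot 10^{5} + 15198.0 i$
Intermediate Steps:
$J{\left(Q,f \right)} = 6 - \frac{f}{6}$
$a{\left(w,t \right)} = t^{2}$
$m{\left(-629 \right)} + \left(a{\left(496,463 \right)} + J{\left(-401,-410 \right)}\right) = 606 \sqrt{-629} + \left(463^{2} + \left(6 - - \frac{205}{3}\right)\right) = 606 i \sqrt{629} + \left(214369 + \left(6 + \frac{205}{3}\right)\right) = 606 i \sqrt{629} + \left(214369 + \frac{223}{3}\right) = 606 i \sqrt{629} + \frac{643330}{3} = \frac{643330}{3} + 606 i \sqrt{629}$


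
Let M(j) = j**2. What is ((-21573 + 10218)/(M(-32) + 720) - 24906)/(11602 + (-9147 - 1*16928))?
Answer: 43447419/25240912 ≈ 1.7213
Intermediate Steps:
((-21573 + 10218)/(M(-32) + 720) - 24906)/(11602 + (-9147 - 1*16928)) = ((-21573 + 10218)/((-32)**2 + 720) - 24906)/(11602 + (-9147 - 1*16928)) = (-11355/(1024 + 720) - 24906)/(11602 + (-9147 - 16928)) = (-11355/1744 - 24906)/(11602 - 26075) = (-11355*1/1744 - 24906)/(-14473) = (-11355/1744 - 24906)*(-1/14473) = -43447419/1744*(-1/14473) = 43447419/25240912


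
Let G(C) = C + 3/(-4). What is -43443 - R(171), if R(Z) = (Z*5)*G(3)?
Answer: -181467/4 ≈ -45367.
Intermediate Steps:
G(C) = -¾ + C (G(C) = C + 3*(-¼) = C - ¾ = -¾ + C)
R(Z) = 45*Z/4 (R(Z) = (Z*5)*(-¾ + 3) = (5*Z)*(9/4) = 45*Z/4)
-43443 - R(171) = -43443 - 45*171/4 = -43443 - 1*7695/4 = -43443 - 7695/4 = -181467/4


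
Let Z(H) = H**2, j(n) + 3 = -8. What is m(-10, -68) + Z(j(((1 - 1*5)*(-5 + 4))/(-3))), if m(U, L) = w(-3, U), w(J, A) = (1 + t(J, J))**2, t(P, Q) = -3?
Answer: 125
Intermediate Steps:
w(J, A) = 4 (w(J, A) = (1 - 3)**2 = (-2)**2 = 4)
m(U, L) = 4
j(n) = -11 (j(n) = -3 - 8 = -11)
m(-10, -68) + Z(j(((1 - 1*5)*(-5 + 4))/(-3))) = 4 + (-11)**2 = 4 + 121 = 125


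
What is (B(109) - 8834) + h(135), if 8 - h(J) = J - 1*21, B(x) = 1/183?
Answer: -1636019/183 ≈ -8940.0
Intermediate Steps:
B(x) = 1/183
h(J) = 29 - J (h(J) = 8 - (J - 1*21) = 8 - (J - 21) = 8 - (-21 + J) = 8 + (21 - J) = 29 - J)
(B(109) - 8834) + h(135) = (1/183 - 8834) + (29 - 1*135) = -1616621/183 + (29 - 135) = -1616621/183 - 106 = -1636019/183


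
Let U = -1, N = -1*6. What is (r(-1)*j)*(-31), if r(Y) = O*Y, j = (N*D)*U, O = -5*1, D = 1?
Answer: -930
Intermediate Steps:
N = -6
O = -5
j = 6 (j = -6*1*(-1) = -6*(-1) = 6)
r(Y) = -5*Y
(r(-1)*j)*(-31) = (-5*(-1)*6)*(-31) = (5*6)*(-31) = 30*(-31) = -930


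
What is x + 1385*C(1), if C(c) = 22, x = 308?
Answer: 30778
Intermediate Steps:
x + 1385*C(1) = 308 + 1385*22 = 308 + 30470 = 30778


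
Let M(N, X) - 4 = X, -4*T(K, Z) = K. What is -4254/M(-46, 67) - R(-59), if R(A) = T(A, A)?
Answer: -21205/284 ≈ -74.666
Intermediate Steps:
T(K, Z) = -K/4
M(N, X) = 4 + X
R(A) = -A/4
-4254/M(-46, 67) - R(-59) = -4254/(4 + 67) - (-1)*(-59)/4 = -4254/71 - 1*59/4 = -4254*1/71 - 59/4 = -4254/71 - 59/4 = -21205/284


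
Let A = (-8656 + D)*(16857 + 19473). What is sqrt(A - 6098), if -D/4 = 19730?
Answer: I*sqrt(3181642178) ≈ 56406.0*I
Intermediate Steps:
D = -78920 (D = -4*19730 = -78920)
A = -3181636080 (A = (-8656 - 78920)*(16857 + 19473) = -87576*36330 = -3181636080)
sqrt(A - 6098) = sqrt(-3181636080 - 6098) = sqrt(-3181642178) = I*sqrt(3181642178)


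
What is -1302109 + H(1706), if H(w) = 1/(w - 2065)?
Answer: -467457132/359 ≈ -1.3021e+6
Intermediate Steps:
H(w) = 1/(-2065 + w)
-1302109 + H(1706) = -1302109 + 1/(-2065 + 1706) = -1302109 + 1/(-359) = -1302109 - 1/359 = -467457132/359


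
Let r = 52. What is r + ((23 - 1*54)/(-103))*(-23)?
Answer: 4643/103 ≈ 45.078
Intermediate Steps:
r + ((23 - 1*54)/(-103))*(-23) = 52 + ((23 - 1*54)/(-103))*(-23) = 52 + ((23 - 54)*(-1/103))*(-23) = 52 - 31*(-1/103)*(-23) = 52 + (31/103)*(-23) = 52 - 713/103 = 4643/103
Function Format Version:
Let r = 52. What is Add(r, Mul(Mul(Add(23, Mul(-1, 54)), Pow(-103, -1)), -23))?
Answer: Rational(4643, 103) ≈ 45.078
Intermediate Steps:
Add(r, Mul(Mul(Add(23, Mul(-1, 54)), Pow(-103, -1)), -23)) = Add(52, Mul(Mul(Add(23, Mul(-1, 54)), Pow(-103, -1)), -23)) = Add(52, Mul(Mul(Add(23, -54), Rational(-1, 103)), -23)) = Add(52, Mul(Mul(-31, Rational(-1, 103)), -23)) = Add(52, Mul(Rational(31, 103), -23)) = Add(52, Rational(-713, 103)) = Rational(4643, 103)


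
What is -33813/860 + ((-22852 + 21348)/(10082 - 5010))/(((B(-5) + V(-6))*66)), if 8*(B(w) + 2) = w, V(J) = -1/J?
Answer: -6956126569/176930380 ≈ -39.316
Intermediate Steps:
B(w) = -2 + w/8
-33813/860 + ((-22852 + 21348)/(10082 - 5010))/(((B(-5) + V(-6))*66)) = -33813/860 + ((-22852 + 21348)/(10082 - 5010))/((((-2 + (1/8)*(-5)) - 1/(-6))*66)) = -33813*1/860 + (-1504/5072)/((((-2 - 5/8) - 1*(-1/6))*66)) = -33813/860 + (-1504*1/5072)/(((-21/8 + 1/6)*66)) = -33813/860 - 94/(317*((-59/24*66))) = -33813/860 - 94/(317*(-649/4)) = -33813/860 - 94/317*(-4/649) = -33813/860 + 376/205733 = -6956126569/176930380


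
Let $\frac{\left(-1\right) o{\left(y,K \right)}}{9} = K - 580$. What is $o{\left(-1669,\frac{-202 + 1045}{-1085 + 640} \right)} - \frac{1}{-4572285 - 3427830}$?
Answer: $\frac{745766560258}{142402047} \approx 5237.0$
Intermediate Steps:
$o{\left(y,K \right)} = 5220 - 9 K$ ($o{\left(y,K \right)} = - 9 \left(K - 580\right) = - 9 \left(-580 + K\right) = 5220 - 9 K$)
$o{\left(-1669,\frac{-202 + 1045}{-1085 + 640} \right)} - \frac{1}{-4572285 - 3427830} = \left(5220 - 9 \frac{-202 + 1045}{-1085 + 640}\right) - \frac{1}{-4572285 - 3427830} = \left(5220 - 9 \frac{843}{-445}\right) - \frac{1}{-8000115} = \left(5220 - 9 \cdot 843 \left(- \frac{1}{445}\right)\right) - - \frac{1}{8000115} = \left(5220 - - \frac{7587}{445}\right) + \frac{1}{8000115} = \left(5220 + \frac{7587}{445}\right) + \frac{1}{8000115} = \frac{2330487}{445} + \frac{1}{8000115} = \frac{745766560258}{142402047}$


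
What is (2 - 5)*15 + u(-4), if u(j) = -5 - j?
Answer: -46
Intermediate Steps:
(2 - 5)*15 + u(-4) = (2 - 5)*15 + (-5 - 1*(-4)) = -3*15 + (-5 + 4) = -45 - 1 = -46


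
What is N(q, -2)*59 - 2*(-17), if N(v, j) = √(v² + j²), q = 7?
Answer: 34 + 59*√53 ≈ 463.53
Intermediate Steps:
N(v, j) = √(j² + v²)
N(q, -2)*59 - 2*(-17) = √((-2)² + 7²)*59 - 2*(-17) = √(4 + 49)*59 + 34 = √53*59 + 34 = 59*√53 + 34 = 34 + 59*√53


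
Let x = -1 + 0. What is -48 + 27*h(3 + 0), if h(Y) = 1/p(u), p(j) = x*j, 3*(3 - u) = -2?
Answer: -609/11 ≈ -55.364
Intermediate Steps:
u = 11/3 (u = 3 - 1/3*(-2) = 3 + 2/3 = 11/3 ≈ 3.6667)
x = -1
p(j) = -j
h(Y) = -3/11 (h(Y) = 1/(-1*11/3) = 1/(-11/3) = -3/11)
-48 + 27*h(3 + 0) = -48 + 27*(-3/11) = -48 - 81/11 = -609/11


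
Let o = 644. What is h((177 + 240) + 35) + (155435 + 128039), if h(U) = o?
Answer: 284118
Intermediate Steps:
h(U) = 644
h((177 + 240) + 35) + (155435 + 128039) = 644 + (155435 + 128039) = 644 + 283474 = 284118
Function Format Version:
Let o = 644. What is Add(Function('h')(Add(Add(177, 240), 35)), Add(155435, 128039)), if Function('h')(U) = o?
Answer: 284118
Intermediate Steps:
Function('h')(U) = 644
Add(Function('h')(Add(Add(177, 240), 35)), Add(155435, 128039)) = Add(644, Add(155435, 128039)) = Add(644, 283474) = 284118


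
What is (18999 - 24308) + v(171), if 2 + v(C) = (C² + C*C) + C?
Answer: 53342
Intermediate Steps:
v(C) = -2 + C + 2*C² (v(C) = -2 + ((C² + C*C) + C) = -2 + ((C² + C²) + C) = -2 + (2*C² + C) = -2 + (C + 2*C²) = -2 + C + 2*C²)
(18999 - 24308) + v(171) = (18999 - 24308) + (-2 + 171 + 2*171²) = -5309 + (-2 + 171 + 2*29241) = -5309 + (-2 + 171 + 58482) = -5309 + 58651 = 53342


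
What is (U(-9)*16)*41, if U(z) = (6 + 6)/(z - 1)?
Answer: -3936/5 ≈ -787.20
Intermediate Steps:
U(z) = 12/(-1 + z)
(U(-9)*16)*41 = ((12/(-1 - 9))*16)*41 = ((12/(-10))*16)*41 = ((12*(-1/10))*16)*41 = -6/5*16*41 = -96/5*41 = -3936/5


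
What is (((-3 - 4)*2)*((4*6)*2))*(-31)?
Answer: 20832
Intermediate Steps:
(((-3 - 4)*2)*((4*6)*2))*(-31) = ((-7*2)*(24*2))*(-31) = -14*48*(-31) = -672*(-31) = 20832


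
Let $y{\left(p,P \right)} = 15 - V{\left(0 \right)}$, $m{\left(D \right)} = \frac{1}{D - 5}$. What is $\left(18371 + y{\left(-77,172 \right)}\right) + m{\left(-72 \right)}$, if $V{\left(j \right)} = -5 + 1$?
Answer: $\frac{1416029}{77} \approx 18390.0$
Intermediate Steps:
$m{\left(D \right)} = \frac{1}{-5 + D}$
$V{\left(j \right)} = -4$
$y{\left(p,P \right)} = 19$ ($y{\left(p,P \right)} = 15 - -4 = 15 + 4 = 19$)
$\left(18371 + y{\left(-77,172 \right)}\right) + m{\left(-72 \right)} = \left(18371 + 19\right) + \frac{1}{-5 - 72} = 18390 + \frac{1}{-77} = 18390 - \frac{1}{77} = \frac{1416029}{77}$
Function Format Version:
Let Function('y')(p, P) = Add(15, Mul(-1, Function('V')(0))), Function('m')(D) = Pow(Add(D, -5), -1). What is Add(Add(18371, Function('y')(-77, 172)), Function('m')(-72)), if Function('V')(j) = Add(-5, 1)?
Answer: Rational(1416029, 77) ≈ 18390.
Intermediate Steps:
Function('m')(D) = Pow(Add(-5, D), -1)
Function('V')(j) = -4
Function('y')(p, P) = 19 (Function('y')(p, P) = Add(15, Mul(-1, -4)) = Add(15, 4) = 19)
Add(Add(18371, Function('y')(-77, 172)), Function('m')(-72)) = Add(Add(18371, 19), Pow(Add(-5, -72), -1)) = Add(18390, Pow(-77, -1)) = Add(18390, Rational(-1, 77)) = Rational(1416029, 77)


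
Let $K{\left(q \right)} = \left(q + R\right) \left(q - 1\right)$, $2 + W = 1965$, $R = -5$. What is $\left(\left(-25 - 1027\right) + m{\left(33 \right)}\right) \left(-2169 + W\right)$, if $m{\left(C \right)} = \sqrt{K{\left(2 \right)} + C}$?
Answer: $216712 - 206 \sqrt{30} \approx 2.1558 \cdot 10^{5}$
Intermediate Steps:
$W = 1963$ ($W = -2 + 1965 = 1963$)
$K{\left(q \right)} = \left(-1 + q\right) \left(-5 + q\right)$ ($K{\left(q \right)} = \left(q - 5\right) \left(q - 1\right) = \left(-5 + q\right) \left(-1 + q\right) = \left(-1 + q\right) \left(-5 + q\right)$)
$m{\left(C \right)} = \sqrt{-3 + C}$ ($m{\left(C \right)} = \sqrt{\left(5 + 2^{2} - 12\right) + C} = \sqrt{\left(5 + 4 - 12\right) + C} = \sqrt{-3 + C}$)
$\left(\left(-25 - 1027\right) + m{\left(33 \right)}\right) \left(-2169 + W\right) = \left(\left(-25 - 1027\right) + \sqrt{-3 + 33}\right) \left(-2169 + 1963\right) = \left(\left(-25 - 1027\right) + \sqrt{30}\right) \left(-206\right) = \left(-1052 + \sqrt{30}\right) \left(-206\right) = 216712 - 206 \sqrt{30}$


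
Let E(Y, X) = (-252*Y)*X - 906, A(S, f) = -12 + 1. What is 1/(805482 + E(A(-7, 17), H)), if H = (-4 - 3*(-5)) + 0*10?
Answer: 1/835068 ≈ 1.1975e-6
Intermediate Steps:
A(S, f) = -11
H = 11 (H = (-4 + 15) + 0 = 11 + 0 = 11)
E(Y, X) = -906 - 252*X*Y (E(Y, X) = -252*X*Y - 906 = -906 - 252*X*Y)
1/(805482 + E(A(-7, 17), H)) = 1/(805482 + (-906 - 252*11*(-11))) = 1/(805482 + (-906 + 30492)) = 1/(805482 + 29586) = 1/835068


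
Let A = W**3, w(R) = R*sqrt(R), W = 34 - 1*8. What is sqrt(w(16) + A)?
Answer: 42*sqrt(10) ≈ 132.82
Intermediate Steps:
W = 26 (W = 34 - 8 = 26)
w(R) = R**(3/2)
A = 17576 (A = 26**3 = 17576)
sqrt(w(16) + A) = sqrt(16**(3/2) + 17576) = sqrt(64 + 17576) = sqrt(17640) = 42*sqrt(10)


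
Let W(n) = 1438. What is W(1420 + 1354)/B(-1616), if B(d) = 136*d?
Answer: -719/109888 ≈ -0.0065430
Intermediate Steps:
W(1420 + 1354)/B(-1616) = 1438/((136*(-1616))) = 1438/(-219776) = 1438*(-1/219776) = -719/109888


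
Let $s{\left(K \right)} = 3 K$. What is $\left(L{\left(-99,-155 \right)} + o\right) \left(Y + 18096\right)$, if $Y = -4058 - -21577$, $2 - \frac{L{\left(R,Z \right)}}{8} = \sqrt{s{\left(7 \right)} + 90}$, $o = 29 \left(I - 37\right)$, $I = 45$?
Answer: $8832520 - 284920 \sqrt{111} \approx 5.8307 \cdot 10^{6}$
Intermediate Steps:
$o = 232$ ($o = 29 \left(45 - 37\right) = 29 \cdot 8 = 232$)
$L{\left(R,Z \right)} = 16 - 8 \sqrt{111}$ ($L{\left(R,Z \right)} = 16 - 8 \sqrt{3 \cdot 7 + 90} = 16 - 8 \sqrt{21 + 90} = 16 - 8 \sqrt{111}$)
$Y = 17519$ ($Y = -4058 + 21577 = 17519$)
$\left(L{\left(-99,-155 \right)} + o\right) \left(Y + 18096\right) = \left(\left(16 - 8 \sqrt{111}\right) + 232\right) \left(17519 + 18096\right) = \left(248 - 8 \sqrt{111}\right) 35615 = 8832520 - 284920 \sqrt{111}$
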